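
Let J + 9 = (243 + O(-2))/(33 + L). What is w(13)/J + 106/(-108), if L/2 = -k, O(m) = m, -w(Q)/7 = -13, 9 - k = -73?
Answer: -359497/38340 ≈ -9.3766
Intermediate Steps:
k = 82 (k = 9 - 1*(-73) = 9 + 73 = 82)
w(Q) = 91 (w(Q) = -7*(-13) = 91)
L = -164 (L = 2*(-1*82) = 2*(-82) = -164)
J = -1420/131 (J = -9 + (243 - 2)/(33 - 164) = -9 + 241/(-131) = -9 + 241*(-1/131) = -9 - 241/131 = -1420/131 ≈ -10.840)
w(13)/J + 106/(-108) = 91/(-1420/131) + 106/(-108) = 91*(-131/1420) + 106*(-1/108) = -11921/1420 - 53/54 = -359497/38340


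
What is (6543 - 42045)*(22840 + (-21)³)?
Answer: -482081658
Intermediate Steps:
(6543 - 42045)*(22840 + (-21)³) = -35502*(22840 - 9261) = -35502*13579 = -482081658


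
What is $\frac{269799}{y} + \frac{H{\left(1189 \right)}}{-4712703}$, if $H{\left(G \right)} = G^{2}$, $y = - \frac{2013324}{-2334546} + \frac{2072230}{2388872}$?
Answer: $\frac{885926733540392503049}{5680261192371981} \approx 1.5597 \cdot 10^{5}$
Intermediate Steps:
$y = \frac{34953947783}{20206273812}$ ($y = \left(-2013324\right) \left(- \frac{1}{2334546}\right) + 2072230 \cdot \frac{1}{2388872} = \frac{335554}{389091} + \frac{1036115}{1194436} = \frac{34953947783}{20206273812} \approx 1.7299$)
$\frac{269799}{y} + \frac{H{\left(1189 \right)}}{-4712703} = \frac{269799}{\frac{34953947783}{20206273812}} + \frac{1189^{2}}{-4712703} = 269799 \cdot \frac{20206273812}{34953947783} + 1413721 \left(- \frac{1}{4712703}\right) = \frac{5451632468203788}{34953947783} - \frac{48749}{162507} = \frac{885926733540392503049}{5680261192371981}$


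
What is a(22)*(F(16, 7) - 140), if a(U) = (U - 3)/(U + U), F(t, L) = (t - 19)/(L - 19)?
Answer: -10621/176 ≈ -60.347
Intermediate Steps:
F(t, L) = (-19 + t)/(-19 + L)
a(U) = (-3 + U)/(2*U) (a(U) = (-3 + U)/((2*U)) = (-3 + U)*(1/(2*U)) = (-3 + U)/(2*U))
a(22)*(F(16, 7) - 140) = ((½)*(-3 + 22)/22)*((-19 + 16)/(-19 + 7) - 140) = ((½)*(1/22)*19)*(-3/(-12) - 140) = 19*(-1/12*(-3) - 140)/44 = 19*(¼ - 140)/44 = (19/44)*(-559/4) = -10621/176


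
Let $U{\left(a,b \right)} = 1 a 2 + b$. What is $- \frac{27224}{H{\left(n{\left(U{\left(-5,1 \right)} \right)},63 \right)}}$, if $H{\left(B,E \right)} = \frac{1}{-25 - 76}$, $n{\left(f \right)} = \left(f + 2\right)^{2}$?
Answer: $2749624$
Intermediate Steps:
$U{\left(a,b \right)} = b + 2 a$ ($U{\left(a,b \right)} = 1 \cdot 2 a + b = 2 a + b = b + 2 a$)
$n{\left(f \right)} = \left(2 + f\right)^{2}$
$H{\left(B,E \right)} = - \frac{1}{101}$ ($H{\left(B,E \right)} = \frac{1}{-101} = - \frac{1}{101}$)
$- \frac{27224}{H{\left(n{\left(U{\left(-5,1 \right)} \right)},63 \right)}} = - \frac{27224}{- \frac{1}{101}} = \left(-27224\right) \left(-101\right) = 2749624$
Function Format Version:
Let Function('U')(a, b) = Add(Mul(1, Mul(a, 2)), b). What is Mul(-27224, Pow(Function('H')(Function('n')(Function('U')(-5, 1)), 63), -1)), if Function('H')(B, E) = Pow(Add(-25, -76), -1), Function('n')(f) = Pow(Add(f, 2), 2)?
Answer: 2749624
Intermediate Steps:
Function('U')(a, b) = Add(b, Mul(2, a)) (Function('U')(a, b) = Add(Mul(1, Mul(2, a)), b) = Add(Mul(2, a), b) = Add(b, Mul(2, a)))
Function('n')(f) = Pow(Add(2, f), 2)
Function('H')(B, E) = Rational(-1, 101) (Function('H')(B, E) = Pow(-101, -1) = Rational(-1, 101))
Mul(-27224, Pow(Function('H')(Function('n')(Function('U')(-5, 1)), 63), -1)) = Mul(-27224, Pow(Rational(-1, 101), -1)) = Mul(-27224, -101) = 2749624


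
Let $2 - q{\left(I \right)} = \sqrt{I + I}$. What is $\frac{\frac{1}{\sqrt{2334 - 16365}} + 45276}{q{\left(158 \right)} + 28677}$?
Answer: $\frac{432823468}{274161575} + \frac{30184 \sqrt{79}}{274161575} - \frac{28679 i \sqrt{1559}}{3846761058825} - \frac{2 i \sqrt{123161}}{3846761058825} \approx 1.5797 - 2.9455 \cdot 10^{-7} i$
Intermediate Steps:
$q{\left(I \right)} = 2 - \sqrt{2} \sqrt{I}$ ($q{\left(I \right)} = 2 - \sqrt{I + I} = 2 - \sqrt{2 I} = 2 - \sqrt{2} \sqrt{I}$)
$\frac{\frac{1}{\sqrt{2334 - 16365}} + 45276}{q{\left(158 \right)} + 28677} = \frac{\frac{1}{\sqrt{2334 - 16365}} + 45276}{\left(2 - \sqrt{2} \sqrt{158}\right) + 28677} = \frac{\frac{1}{\sqrt{-14031}} + 45276}{\left(2 - 2 \sqrt{79}\right) + 28677} = \frac{\frac{1}{3 i \sqrt{1559}} + 45276}{28679 - 2 \sqrt{79}} = \frac{- \frac{i \sqrt{1559}}{4677} + 45276}{28679 - 2 \sqrt{79}} = \frac{45276 - \frac{i \sqrt{1559}}{4677}}{28679 - 2 \sqrt{79}}$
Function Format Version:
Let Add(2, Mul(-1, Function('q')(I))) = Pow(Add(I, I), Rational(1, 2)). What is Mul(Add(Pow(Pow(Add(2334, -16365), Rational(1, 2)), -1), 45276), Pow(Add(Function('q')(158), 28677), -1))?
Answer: Add(Rational(432823468, 274161575), Mul(Rational(30184, 274161575), Pow(79, Rational(1, 2))), Mul(Rational(-28679, 3846761058825), I, Pow(1559, Rational(1, 2))), Mul(Rational(-2, 3846761058825), I, Pow(123161, Rational(1, 2)))) ≈ Add(1.5797, Mul(-2.9455e-7, I))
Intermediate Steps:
Function('q')(I) = Add(2, Mul(-1, Pow(2, Rational(1, 2)), Pow(I, Rational(1, 2)))) (Function('q')(I) = Add(2, Mul(-1, Pow(Add(I, I), Rational(1, 2)))) = Add(2, Mul(-1, Pow(Mul(2, I), Rational(1, 2)))) = Add(2, Mul(-1, Mul(Pow(2, Rational(1, 2)), Pow(I, Rational(1, 2))))) = Add(2, Mul(-1, Pow(2, Rational(1, 2)), Pow(I, Rational(1, 2)))))
Mul(Add(Pow(Pow(Add(2334, -16365), Rational(1, 2)), -1), 45276), Pow(Add(Function('q')(158), 28677), -1)) = Mul(Add(Pow(Pow(Add(2334, -16365), Rational(1, 2)), -1), 45276), Pow(Add(Add(2, Mul(-1, Pow(2, Rational(1, 2)), Pow(158, Rational(1, 2)))), 28677), -1)) = Mul(Add(Pow(Pow(-14031, Rational(1, 2)), -1), 45276), Pow(Add(Add(2, Mul(-2, Pow(79, Rational(1, 2)))), 28677), -1)) = Mul(Add(Pow(Mul(3, I, Pow(1559, Rational(1, 2))), -1), 45276), Pow(Add(28679, Mul(-2, Pow(79, Rational(1, 2)))), -1)) = Mul(Add(Mul(Rational(-1, 4677), I, Pow(1559, Rational(1, 2))), 45276), Pow(Add(28679, Mul(-2, Pow(79, Rational(1, 2)))), -1)) = Mul(Add(45276, Mul(Rational(-1, 4677), I, Pow(1559, Rational(1, 2)))), Pow(Add(28679, Mul(-2, Pow(79, Rational(1, 2)))), -1)) = Mul(Pow(Add(28679, Mul(-2, Pow(79, Rational(1, 2)))), -1), Add(45276, Mul(Rational(-1, 4677), I, Pow(1559, Rational(1, 2)))))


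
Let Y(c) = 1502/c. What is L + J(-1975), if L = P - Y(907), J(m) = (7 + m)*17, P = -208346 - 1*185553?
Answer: -387612487/907 ≈ -4.2736e+5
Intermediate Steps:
P = -393899 (P = -208346 - 185553 = -393899)
J(m) = 119 + 17*m
L = -357267895/907 (L = -393899 - 1502/907 = -357267895/907 ≈ -3.9390e+5)
L + J(-1975) = -357267895/907 + (119 + 17*(-1975)) = -357267895/907 + (119 - 33575) = -357267895/907 - 33456 = -387612487/907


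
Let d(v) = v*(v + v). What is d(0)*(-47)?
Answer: 0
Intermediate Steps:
d(v) = 2*v² (d(v) = v*(2*v) = 2*v²)
d(0)*(-47) = (2*0²)*(-47) = (2*0)*(-47) = 0*(-47) = 0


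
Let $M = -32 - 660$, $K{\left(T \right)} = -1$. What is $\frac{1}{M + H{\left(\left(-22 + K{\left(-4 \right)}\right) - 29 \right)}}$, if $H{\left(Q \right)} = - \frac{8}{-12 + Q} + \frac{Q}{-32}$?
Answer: $- \frac{4}{2761} \approx -0.0014488$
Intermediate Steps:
$M = -692$ ($M = -32 - 660 = -692$)
$H{\left(Q \right)} = - \frac{8}{-12 + Q} - \frac{Q}{32}$ ($H{\left(Q \right)} = - \frac{8}{-12 + Q} + Q \left(- \frac{1}{32}\right) = - \frac{8}{-12 + Q} - \frac{Q}{32}$)
$\frac{1}{M + H{\left(\left(-22 + K{\left(-4 \right)}\right) - 29 \right)}} = \frac{1}{-692 + \frac{-256 - \left(\left(-22 - 1\right) - 29\right)^{2} + 12 \left(\left(-22 - 1\right) - 29\right)}{32 \left(-12 - 52\right)}} = \frac{1}{-692 + \frac{-256 - \left(-23 - 29\right)^{2} + 12 \left(-23 - 29\right)}{32 \left(-12 - 52\right)}} = \frac{1}{-692 + \frac{-256 - \left(-52\right)^{2} + 12 \left(-52\right)}{32 \left(-12 - 52\right)}} = \frac{1}{-692 + \frac{-256 - 2704 - 624}{32 \left(-64\right)}} = \frac{1}{-692 + \frac{1}{32} \left(- \frac{1}{64}\right) \left(-256 - 2704 - 624\right)} = \frac{1}{-692 + \frac{1}{32} \left(- \frac{1}{64}\right) \left(-3584\right)} = \frac{1}{-692 + \frac{7}{4}} = \frac{1}{- \frac{2761}{4}} = - \frac{4}{2761}$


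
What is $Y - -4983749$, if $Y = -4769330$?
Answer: $214419$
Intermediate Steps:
$Y - -4983749 = -4769330 - -4983749 = -4769330 + 4983749 = 214419$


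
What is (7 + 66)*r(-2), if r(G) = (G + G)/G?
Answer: 146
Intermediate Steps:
r(G) = 2 (r(G) = (2*G)/G = 2)
(7 + 66)*r(-2) = (7 + 66)*2 = 73*2 = 146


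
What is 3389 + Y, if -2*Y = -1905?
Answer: 8683/2 ≈ 4341.5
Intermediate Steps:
Y = 1905/2 (Y = -1/2*(-1905) = 1905/2 ≈ 952.50)
3389 + Y = 3389 + 1905/2 = 8683/2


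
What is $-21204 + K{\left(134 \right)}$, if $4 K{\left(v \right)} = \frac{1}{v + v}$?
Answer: $- \frac{22730687}{1072} \approx -21204.0$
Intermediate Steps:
$K{\left(v \right)} = \frac{1}{8 v}$ ($K{\left(v \right)} = \frac{1}{4 \left(v + v\right)} = \frac{1}{4 \cdot 2 v} = \frac{\frac{1}{2} \frac{1}{v}}{4} = \frac{1}{8 v}$)
$-21204 + K{\left(134 \right)} = -21204 + \frac{1}{8 \cdot 134} = -21204 + \frac{1}{8} \cdot \frac{1}{134} = -21204 + \frac{1}{1072} = - \frac{22730687}{1072}$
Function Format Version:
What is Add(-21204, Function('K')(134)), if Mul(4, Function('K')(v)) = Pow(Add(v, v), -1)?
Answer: Rational(-22730687, 1072) ≈ -21204.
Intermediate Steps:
Function('K')(v) = Mul(Rational(1, 8), Pow(v, -1)) (Function('K')(v) = Mul(Rational(1, 4), Pow(Add(v, v), -1)) = Mul(Rational(1, 4), Pow(Mul(2, v), -1)) = Mul(Rational(1, 4), Mul(Rational(1, 2), Pow(v, -1))) = Mul(Rational(1, 8), Pow(v, -1)))
Add(-21204, Function('K')(134)) = Add(-21204, Mul(Rational(1, 8), Pow(134, -1))) = Add(-21204, Mul(Rational(1, 8), Rational(1, 134))) = Add(-21204, Rational(1, 1072)) = Rational(-22730687, 1072)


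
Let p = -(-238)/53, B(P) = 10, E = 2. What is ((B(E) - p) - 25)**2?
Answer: 1067089/2809 ≈ 379.88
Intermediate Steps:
p = 238/53 (p = -(-238)/53 = -1*(-238/53) = 238/53 ≈ 4.4906)
((B(E) - p) - 25)**2 = ((10 - 1*238/53) - 25)**2 = ((10 - 238/53) - 25)**2 = (292/53 - 25)**2 = (-1033/53)**2 = 1067089/2809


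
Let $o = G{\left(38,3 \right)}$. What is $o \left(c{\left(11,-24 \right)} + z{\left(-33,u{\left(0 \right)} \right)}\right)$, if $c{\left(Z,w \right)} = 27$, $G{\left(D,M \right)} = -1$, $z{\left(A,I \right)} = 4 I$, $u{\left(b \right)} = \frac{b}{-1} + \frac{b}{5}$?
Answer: $-27$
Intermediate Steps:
$u{\left(b \right)} = - \frac{4 b}{5}$ ($u{\left(b \right)} = b \left(-1\right) + b \frac{1}{5} = - b + \frac{b}{5} = - \frac{4 b}{5}$)
$o = -1$
$o \left(c{\left(11,-24 \right)} + z{\left(-33,u{\left(0 \right)} \right)}\right) = - (27 + 4 \left(\left(- \frac{4}{5}\right) 0\right)) = - (27 + 4 \cdot 0) = - (27 + 0) = \left(-1\right) 27 = -27$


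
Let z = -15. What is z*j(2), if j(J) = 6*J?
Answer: -180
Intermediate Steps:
z*j(2) = -90*2 = -15*12 = -180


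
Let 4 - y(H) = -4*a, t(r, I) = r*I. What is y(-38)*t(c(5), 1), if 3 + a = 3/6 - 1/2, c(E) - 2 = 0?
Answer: -16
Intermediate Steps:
c(E) = 2 (c(E) = 2 + 0 = 2)
t(r, I) = I*r
a = -3 (a = -3 + (3/6 - 1/2) = -3 + (3*(⅙) - 1*½) = -3 + (½ - ½) = -3 + 0 = -3)
y(H) = -8 (y(H) = 4 - (-4)*(-3) = 4 - 1*12 = 4 - 12 = -8)
y(-38)*t(c(5), 1) = -8*2 = -16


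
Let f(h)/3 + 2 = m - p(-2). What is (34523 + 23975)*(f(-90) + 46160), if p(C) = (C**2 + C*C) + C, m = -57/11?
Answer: 2697954350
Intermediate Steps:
m = -57/11 (m = -57*1/11 = -57/11 ≈ -5.1818)
p(C) = C + 2*C**2 (p(C) = (C**2 + C**2) + C = 2*C**2 + C = C + 2*C**2)
f(h) = -435/11 (f(h) = -6 + 3*(-57/11 - (-2)*(1 + 2*(-2))) = -6 + 3*(-57/11 - (-2)*(1 - 4)) = -6 + 3*(-57/11 - (-2)*(-3)) = -6 + 3*(-57/11 - 1*6) = -6 + 3*(-57/11 - 6) = -6 + 3*(-123/11) = -6 - 369/11 = -435/11)
(34523 + 23975)*(f(-90) + 46160) = (34523 + 23975)*(-435/11 + 46160) = 58498*(507325/11) = 2697954350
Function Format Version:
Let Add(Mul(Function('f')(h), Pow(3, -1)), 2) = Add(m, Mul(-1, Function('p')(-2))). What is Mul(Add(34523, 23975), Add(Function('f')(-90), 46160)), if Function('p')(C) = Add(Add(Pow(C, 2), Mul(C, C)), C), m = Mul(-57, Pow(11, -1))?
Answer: 2697954350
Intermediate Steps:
m = Rational(-57, 11) (m = Mul(-57, Rational(1, 11)) = Rational(-57, 11) ≈ -5.1818)
Function('p')(C) = Add(C, Mul(2, Pow(C, 2))) (Function('p')(C) = Add(Add(Pow(C, 2), Pow(C, 2)), C) = Add(Mul(2, Pow(C, 2)), C) = Add(C, Mul(2, Pow(C, 2))))
Function('f')(h) = Rational(-435, 11) (Function('f')(h) = Add(-6, Mul(3, Add(Rational(-57, 11), Mul(-1, Mul(-2, Add(1, Mul(2, -2))))))) = Add(-6, Mul(3, Add(Rational(-57, 11), Mul(-1, Mul(-2, Add(1, -4)))))) = Add(-6, Mul(3, Add(Rational(-57, 11), Mul(-1, Mul(-2, -3))))) = Add(-6, Mul(3, Add(Rational(-57, 11), Mul(-1, 6)))) = Add(-6, Mul(3, Add(Rational(-57, 11), -6))) = Add(-6, Mul(3, Rational(-123, 11))) = Add(-6, Rational(-369, 11)) = Rational(-435, 11))
Mul(Add(34523, 23975), Add(Function('f')(-90), 46160)) = Mul(Add(34523, 23975), Add(Rational(-435, 11), 46160)) = Mul(58498, Rational(507325, 11)) = 2697954350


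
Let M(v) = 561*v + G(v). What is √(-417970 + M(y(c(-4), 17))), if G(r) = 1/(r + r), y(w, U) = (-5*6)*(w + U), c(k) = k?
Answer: I*√96851196195/390 ≈ 797.97*I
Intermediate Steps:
y(w, U) = -30*U - 30*w (y(w, U) = -30*(U + w) = -30*U - 30*w)
G(r) = 1/(2*r)
M(v) = 1/(2*v) + 561*v (M(v) = 561*v + 1/(2*v) = 1/(2*v) + 561*v)
√(-417970 + M(y(c(-4), 17))) = √(-417970 + (1/(2*(-30*17 - 30*(-4))) + 561*(-30*17 - 30*(-4)))) = √(-417970 + (1/(2*(-510 + 120)) + 561*(-510 + 120))) = √(-417970 + ((½)/(-390) + 561*(-390))) = √(-417970 + ((½)*(-1/390) - 218790)) = √(-417970 + (-1/780 - 218790)) = √(-417970 - 170656201/780) = √(-496672801/780) = I*√96851196195/390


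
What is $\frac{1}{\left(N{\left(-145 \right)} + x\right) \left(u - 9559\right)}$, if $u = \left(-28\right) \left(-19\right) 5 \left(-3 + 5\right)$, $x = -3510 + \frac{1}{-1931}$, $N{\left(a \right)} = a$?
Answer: $\frac{1931}{29918039634} \approx 6.4543 \cdot 10^{-8}$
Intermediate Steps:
$x = - \frac{6777811}{1931}$ ($x = -3510 - \frac{1}{1931} = - \frac{6777811}{1931} \approx -3510.0$)
$u = 5320$ ($u = 532 \cdot 5 \cdot 2 = 532 \cdot 10 = 5320$)
$\frac{1}{\left(N{\left(-145 \right)} + x\right) \left(u - 9559\right)} = \frac{1}{\left(-145 - \frac{6777811}{1931}\right) \left(5320 - 9559\right)} = \frac{1}{\left(- \frac{7057806}{1931}\right) \left(-4239\right)} = \frac{1}{\frac{29918039634}{1931}} = \frac{1931}{29918039634}$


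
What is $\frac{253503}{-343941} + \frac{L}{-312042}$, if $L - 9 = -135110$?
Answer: $- \frac{10878936695}{35774679174} \approx -0.3041$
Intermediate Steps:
$L = -135101$ ($L = 9 - 135110 = -135101$)
$\frac{253503}{-343941} + \frac{L}{-312042} = \frac{253503}{-343941} - \frac{135101}{-312042} = 253503 \left(- \frac{1}{343941}\right) - - \frac{135101}{312042} = - \frac{84501}{114647} + \frac{135101}{312042} = - \frac{10878936695}{35774679174}$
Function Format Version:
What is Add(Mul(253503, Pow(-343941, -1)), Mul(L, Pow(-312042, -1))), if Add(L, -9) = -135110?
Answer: Rational(-10878936695, 35774679174) ≈ -0.30410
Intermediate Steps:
L = -135101 (L = Add(9, -135110) = -135101)
Add(Mul(253503, Pow(-343941, -1)), Mul(L, Pow(-312042, -1))) = Add(Mul(253503, Pow(-343941, -1)), Mul(-135101, Pow(-312042, -1))) = Add(Mul(253503, Rational(-1, 343941)), Mul(-135101, Rational(-1, 312042))) = Add(Rational(-84501, 114647), Rational(135101, 312042)) = Rational(-10878936695, 35774679174)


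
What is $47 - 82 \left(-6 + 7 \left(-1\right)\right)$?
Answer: $1113$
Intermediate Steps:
$47 - 82 \left(-6 + 7 \left(-1\right)\right) = 47 - 82 \left(-6 - 7\right) = 47 - -1066 = 47 + 1066 = 1113$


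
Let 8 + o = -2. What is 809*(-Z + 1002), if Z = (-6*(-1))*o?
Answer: 859158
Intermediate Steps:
o = -10 (o = -8 - 2 = -10)
Z = -60 (Z = -6*(-1)*(-10) = 6*(-10) = -60)
809*(-Z + 1002) = 809*(-1*(-60) + 1002) = 809*(60 + 1002) = 809*1062 = 859158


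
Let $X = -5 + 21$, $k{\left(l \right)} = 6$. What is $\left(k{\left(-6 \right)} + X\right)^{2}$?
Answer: $484$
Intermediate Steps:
$X = 16$
$\left(k{\left(-6 \right)} + X\right)^{2} = \left(6 + 16\right)^{2} = 22^{2} = 484$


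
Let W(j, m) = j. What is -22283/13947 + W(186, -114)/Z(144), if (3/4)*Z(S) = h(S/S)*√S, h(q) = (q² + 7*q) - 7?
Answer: 1118807/111576 ≈ 10.027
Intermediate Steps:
h(q) = -7 + q² + 7*q
Z(S) = 4*√S/3 (Z(S) = 4*((-7 + (S/S)² + 7*(S/S))*√S)/3 = 4*((-7 + 1² + 7*1)*√S)/3 = 4*((-7 + 1 + 7)*√S)/3 = 4*(1*√S)/3 = 4*√S/3)
-22283/13947 + W(186, -114)/Z(144) = -22283/13947 + 186/((4*√144/3)) = -22283*1/13947 + 186/(((4/3)*12)) = -22283/13947 + 186/16 = -22283/13947 + 186*(1/16) = -22283/13947 + 93/8 = 1118807/111576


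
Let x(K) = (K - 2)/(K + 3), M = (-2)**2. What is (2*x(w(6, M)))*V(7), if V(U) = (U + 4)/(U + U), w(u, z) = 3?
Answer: 11/42 ≈ 0.26190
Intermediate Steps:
M = 4
V(U) = (4 + U)/(2*U) (V(U) = (4 + U)/((2*U)) = (4 + U)*(1/(2*U)) = (4 + U)/(2*U))
x(K) = (-2 + K)/(3 + K)
(2*x(w(6, M)))*V(7) = (2*((-2 + 3)/(3 + 3)))*((1/2)*(4 + 7)/7) = (2*(1/6))*((1/2)*(1/7)*11) = (2*((1/6)*1))*(11/14) = (2*(1/6))*(11/14) = (1/3)*(11/14) = 11/42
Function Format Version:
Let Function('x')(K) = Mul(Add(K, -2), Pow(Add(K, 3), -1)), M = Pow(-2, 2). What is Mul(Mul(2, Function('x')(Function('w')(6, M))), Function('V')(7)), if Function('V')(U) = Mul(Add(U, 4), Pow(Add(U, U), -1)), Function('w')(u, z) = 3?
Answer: Rational(11, 42) ≈ 0.26190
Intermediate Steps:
M = 4
Function('V')(U) = Mul(Rational(1, 2), Pow(U, -1), Add(4, U)) (Function('V')(U) = Mul(Add(4, U), Pow(Mul(2, U), -1)) = Mul(Add(4, U), Mul(Rational(1, 2), Pow(U, -1))) = Mul(Rational(1, 2), Pow(U, -1), Add(4, U)))
Function('x')(K) = Mul(Pow(Add(3, K), -1), Add(-2, K)) (Function('x')(K) = Mul(Add(-2, K), Pow(Add(3, K), -1)) = Mul(Pow(Add(3, K), -1), Add(-2, K)))
Mul(Mul(2, Function('x')(Function('w')(6, M))), Function('V')(7)) = Mul(Mul(2, Mul(Pow(Add(3, 3), -1), Add(-2, 3))), Mul(Rational(1, 2), Pow(7, -1), Add(4, 7))) = Mul(Mul(2, Mul(Pow(6, -1), 1)), Mul(Rational(1, 2), Rational(1, 7), 11)) = Mul(Mul(2, Mul(Rational(1, 6), 1)), Rational(11, 14)) = Mul(Mul(2, Rational(1, 6)), Rational(11, 14)) = Mul(Rational(1, 3), Rational(11, 14)) = Rational(11, 42)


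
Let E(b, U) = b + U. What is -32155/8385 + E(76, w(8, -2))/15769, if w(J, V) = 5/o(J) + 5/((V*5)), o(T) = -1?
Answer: -15583417/4068402 ≈ -3.8304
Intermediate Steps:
w(J, V) = -5 + 1/V (w(J, V) = 5/(-1) + 5/((V*5)) = 5*(-1) + 5/((5*V)) = -5 + 5*(1/(5*V)) = -5 + 1/V)
E(b, U) = U + b
-32155/8385 + E(76, w(8, -2))/15769 = -32155/8385 + ((-5 + 1/(-2)) + 76)/15769 = -32155*1/8385 + ((-5 - 1/2) + 76)*(1/15769) = -6431/1677 + (-11/2 + 76)*(1/15769) = -6431/1677 + (141/2)*(1/15769) = -6431/1677 + 141/31538 = -15583417/4068402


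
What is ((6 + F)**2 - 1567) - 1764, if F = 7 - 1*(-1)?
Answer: -3135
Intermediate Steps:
F = 8 (F = 7 + 1 = 8)
((6 + F)**2 - 1567) - 1764 = ((6 + 8)**2 - 1567) - 1764 = (14**2 - 1567) - 1764 = (196 - 1567) - 1764 = -1371 - 1764 = -3135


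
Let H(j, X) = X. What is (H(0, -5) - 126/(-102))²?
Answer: 4096/289 ≈ 14.173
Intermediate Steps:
(H(0, -5) - 126/(-102))² = (-5 - 126/(-102))² = (-5 - 126*(-1/102))² = (-5 + 21/17)² = (-64/17)² = 4096/289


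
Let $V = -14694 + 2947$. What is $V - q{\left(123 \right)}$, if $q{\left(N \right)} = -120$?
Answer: $-11627$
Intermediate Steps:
$V = -11747$
$V - q{\left(123 \right)} = -11747 - -120 = -11747 + 120 = -11627$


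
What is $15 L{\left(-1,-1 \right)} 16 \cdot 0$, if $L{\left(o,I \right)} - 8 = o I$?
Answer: $0$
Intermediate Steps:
$L{\left(o,I \right)} = 8 + I o$ ($L{\left(o,I \right)} = 8 + o I = 8 + I o$)
$15 L{\left(-1,-1 \right)} 16 \cdot 0 = 15 \left(8 - -1\right) 16 \cdot 0 = 15 \left(8 + 1\right) 16 \cdot 0 = 15 \cdot 9 \cdot 16 \cdot 0 = 15 \cdot 144 \cdot 0 = 2160 \cdot 0 = 0$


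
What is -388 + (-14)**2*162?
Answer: 31364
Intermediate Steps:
-388 + (-14)**2*162 = -388 + 196*162 = -388 + 31752 = 31364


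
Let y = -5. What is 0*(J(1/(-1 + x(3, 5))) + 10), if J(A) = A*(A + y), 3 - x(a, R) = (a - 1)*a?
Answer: 0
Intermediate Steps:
x(a, R) = 3 - a*(-1 + a) (x(a, R) = 3 - (a - 1)*a = 3 - (-1 + a)*a = 3 - a*(-1 + a))
J(A) = A*(-5 + A) (J(A) = A*(A - 5) = A*(-5 + A))
0*(J(1/(-1 + x(3, 5))) + 10) = 0*((-5 + 1/(-1 + (3 + 3 - 1*3**2)))/(-1 + (3 + 3 - 1*3**2)) + 10) = 0*((-5 + 1/(-1 + (3 + 3 - 1*9)))/(-1 + (3 + 3 - 1*9)) + 10) = 0*((-5 + 1/(-1 + (3 + 3 - 9)))/(-1 + (3 + 3 - 9)) + 10) = 0*((-5 + 1/(-1 - 3))/(-1 - 3) + 10) = 0*((-5 + 1/(-4))/(-4) + 10) = 0*(-(-5 - 1/4)/4 + 10) = 0*(-1/4*(-21/4) + 10) = 0*(21/16 + 10) = 0*(181/16) = 0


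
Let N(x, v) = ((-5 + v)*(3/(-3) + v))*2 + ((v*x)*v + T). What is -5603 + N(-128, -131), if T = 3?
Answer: -2166304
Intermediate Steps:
N(x, v) = 3 + x*v**2 + 2*(-1 + v)*(-5 + v) (N(x, v) = ((-5 + v)*(3/(-3) + v))*2 + ((v*x)*v + 3) = ((-5 + v)*(3*(-1/3) + v))*2 + (x*v**2 + 3) = ((-5 + v)*(-1 + v))*2 + (3 + x*v**2) = ((-1 + v)*(-5 + v))*2 + (3 + x*v**2) = 2*(-1 + v)*(-5 + v) + (3 + x*v**2) = 3 + x*v**2 + 2*(-1 + v)*(-5 + v))
-5603 + N(-128, -131) = -5603 + (13 - 12*(-131) + 2*(-131)**2 - 128*(-131)**2) = -5603 + (13 + 1572 + 2*17161 - 128*17161) = -5603 + (13 + 1572 + 34322 - 2196608) = -5603 - 2160701 = -2166304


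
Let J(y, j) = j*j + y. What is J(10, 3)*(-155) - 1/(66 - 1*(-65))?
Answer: -385796/131 ≈ -2945.0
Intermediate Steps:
J(y, j) = y + j**2 (J(y, j) = j**2 + y = y + j**2)
J(10, 3)*(-155) - 1/(66 - 1*(-65)) = (10 + 3**2)*(-155) - 1/(66 - 1*(-65)) = (10 + 9)*(-155) - 1/(66 + 65) = 19*(-155) - 1/131 = -2945 - 1*1/131 = -2945 - 1/131 = -385796/131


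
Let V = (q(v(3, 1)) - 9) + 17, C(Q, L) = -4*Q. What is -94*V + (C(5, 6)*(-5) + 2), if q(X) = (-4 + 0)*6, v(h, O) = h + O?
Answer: 1606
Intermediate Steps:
v(h, O) = O + h
q(X) = -24 (q(X) = -4*6 = -24)
V = -16 (V = (-24 - 9) + 17 = -33 + 17 = -16)
-94*V + (C(5, 6)*(-5) + 2) = -94*(-16) + (-4*5*(-5) + 2) = 1504 + (-20*(-5) + 2) = 1504 + (100 + 2) = 1504 + 102 = 1606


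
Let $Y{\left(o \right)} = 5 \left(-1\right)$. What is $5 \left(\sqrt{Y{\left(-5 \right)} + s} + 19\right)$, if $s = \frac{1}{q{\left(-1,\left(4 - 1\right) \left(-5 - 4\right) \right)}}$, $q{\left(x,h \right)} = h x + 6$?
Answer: $95 + \frac{10 i \sqrt{1353}}{33} \approx 95.0 + 11.146 i$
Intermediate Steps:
$q{\left(x,h \right)} = 6 + h x$
$Y{\left(o \right)} = -5$
$s = \frac{1}{33}$ ($s = \frac{1}{6 + \left(4 - 1\right) \left(-5 - 4\right) \left(-1\right)} = \frac{1}{6 + 3 \left(-9\right) \left(-1\right)} = \frac{1}{6 - -27} = \frac{1}{6 + 27} = \frac{1}{33} \approx 0.030303$)
$5 \left(\sqrt{Y{\left(-5 \right)} + s} + 19\right) = 5 \left(\sqrt{-5 + \frac{1}{33}} + 19\right) = 5 \left(\sqrt{- \frac{164}{33}} + 19\right) = 5 \left(\frac{2 i \sqrt{1353}}{33} + 19\right) = 5 \left(19 + \frac{2 i \sqrt{1353}}{33}\right) = 95 + \frac{10 i \sqrt{1353}}{33}$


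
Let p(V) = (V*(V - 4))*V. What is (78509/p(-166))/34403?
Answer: -78509/161161541560 ≈ -4.8714e-7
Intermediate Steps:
p(V) = V²*(-4 + V) (p(V) = (V*(-4 + V))*V = V²*(-4 + V))
(78509/p(-166))/34403 = (78509/(((-166)²*(-4 - 166))))/34403 = (78509/((27556*(-170))))*(1/34403) = (78509/(-4684520))*(1/34403) = (78509*(-1/4684520))*(1/34403) = -78509/4684520*1/34403 = -78509/161161541560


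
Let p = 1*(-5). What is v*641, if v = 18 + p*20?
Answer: -52562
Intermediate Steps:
p = -5
v = -82 (v = 18 - 5*20 = 18 - 100 = -82)
v*641 = -82*641 = -52562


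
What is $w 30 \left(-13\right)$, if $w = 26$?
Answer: $-10140$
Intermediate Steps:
$w 30 \left(-13\right) = 26 \cdot 30 \left(-13\right) = 780 \left(-13\right) = -10140$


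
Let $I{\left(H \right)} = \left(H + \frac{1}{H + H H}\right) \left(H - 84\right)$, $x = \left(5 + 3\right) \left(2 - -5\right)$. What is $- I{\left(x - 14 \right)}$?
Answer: $\frac{75853}{43} \approx 1764.0$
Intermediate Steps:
$x = 56$ ($x = 8 \left(2 + 5\right) = 8 \cdot 7 = 56$)
$I{\left(H \right)} = \left(-84 + H\right) \left(H + \frac{1}{H + H^{2}}\right)$ ($I{\left(H \right)} = \left(H + \frac{1}{H + H^{2}}\right) \left(-84 + H\right) = \left(-84 + H\right) \left(H + \frac{1}{H + H^{2}}\right)$)
$- I{\left(x - 14 \right)} = - \frac{-84 + \left(56 - 14\right) + \left(56 - 14\right)^{4} - 84 \left(56 - 14\right)^{2} - 83 \left(56 - 14\right)^{3}}{\left(56 - 14\right) \left(1 + \left(56 - 14\right)\right)} = - \frac{-84 + 42 + 42^{4} - 84 \cdot 42^{2} - 83 \cdot 42^{3}}{42 \left(1 + 42\right)} = - \frac{-84 + 42 + 3111696 - 148176 - 6149304}{42 \cdot 43} = - \frac{-3185826}{42 \cdot 43} = \left(-1\right) \left(- \frac{75853}{43}\right) = \frac{75853}{43}$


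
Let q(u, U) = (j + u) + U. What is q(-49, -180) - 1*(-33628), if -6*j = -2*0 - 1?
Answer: 200395/6 ≈ 33399.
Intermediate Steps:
j = 1/6 (j = -(-2*0 - 1)/6 = -(0 - 1)/6 = -1/6*(-1) = 1/6 ≈ 0.16667)
q(u, U) = 1/6 + U + u (q(u, U) = (1/6 + u) + U = 1/6 + U + u)
q(-49, -180) - 1*(-33628) = (1/6 - 180 - 49) - 1*(-33628) = -1373/6 + 33628 = 200395/6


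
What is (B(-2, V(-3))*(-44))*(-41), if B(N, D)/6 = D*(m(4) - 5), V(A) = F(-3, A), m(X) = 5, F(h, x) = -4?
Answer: 0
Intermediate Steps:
V(A) = -4
B(N, D) = 0 (B(N, D) = 6*(D*(5 - 5)) = 6*(D*0) = 6*0 = 0)
(B(-2, V(-3))*(-44))*(-41) = (0*(-44))*(-41) = 0*(-41) = 0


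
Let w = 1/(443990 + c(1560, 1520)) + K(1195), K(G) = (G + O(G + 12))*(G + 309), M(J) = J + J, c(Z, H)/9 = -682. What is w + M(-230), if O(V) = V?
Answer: 1581586226097/437852 ≈ 3.6121e+6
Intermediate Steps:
c(Z, H) = -6138 (c(Z, H) = 9*(-682) = -6138)
M(J) = 2*J
K(G) = (12 + 2*G)*(309 + G) (K(G) = (G + (G + 12))*(G + 309) = (G + (12 + G))*(309 + G) = (12 + 2*G)*(309 + G))
w = 1581787638017/437852 (w = 1/(443990 - 6138) + (3708 + 2*1195² + 630*1195) = 1/437852 + (3708 + 2*1428025 + 752850) = 1/437852 + (3708 + 2856050 + 752850) = 1/437852 + 3612608 = 1581787638017/437852 ≈ 3.6126e+6)
w + M(-230) = 1581787638017/437852 + 2*(-230) = 1581787638017/437852 - 460 = 1581586226097/437852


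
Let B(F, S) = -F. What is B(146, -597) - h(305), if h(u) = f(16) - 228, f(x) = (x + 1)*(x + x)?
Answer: -462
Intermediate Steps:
f(x) = 2*x*(1 + x) (f(x) = (1 + x)*(2*x) = 2*x*(1 + x))
h(u) = 316 (h(u) = 2*16*(1 + 16) - 228 = 2*16*17 - 228 = 544 - 228 = 316)
B(146, -597) - h(305) = -1*146 - 1*316 = -146 - 316 = -462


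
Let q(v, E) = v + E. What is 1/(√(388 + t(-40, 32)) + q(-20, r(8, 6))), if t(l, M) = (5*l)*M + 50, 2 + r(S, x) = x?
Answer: -8/3109 - I*√5962/6218 ≈ -0.0025732 - 0.012418*I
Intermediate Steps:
r(S, x) = -2 + x
q(v, E) = E + v
t(l, M) = 50 + 5*M*l (t(l, M) = 5*M*l + 50 = 50 + 5*M*l)
1/(√(388 + t(-40, 32)) + q(-20, r(8, 6))) = 1/(√(388 + (50 + 5*32*(-40))) + ((-2 + 6) - 20)) = 1/(√(388 + (50 - 6400)) + (4 - 20)) = 1/(√(388 - 6350) - 16) = 1/(√(-5962) - 16) = 1/(I*√5962 - 16) = 1/(-16 + I*√5962)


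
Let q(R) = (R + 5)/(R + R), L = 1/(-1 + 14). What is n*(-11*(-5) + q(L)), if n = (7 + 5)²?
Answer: 12672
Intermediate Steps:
L = 1/13 ≈ 0.076923
q(R) = (5 + R)/(2*R) (q(R) = (5 + R)/((2*R)) = (5 + R)*(1/(2*R)) = (5 + R)/(2*R))
n = 144 (n = 12² = 144)
n*(-11*(-5) + q(L)) = 144*(-11*(-5) + (5 + 1/13)/(2*(1/13))) = 144*(55 + (½)*13*(66/13)) = 144*(55 + 33) = 144*88 = 12672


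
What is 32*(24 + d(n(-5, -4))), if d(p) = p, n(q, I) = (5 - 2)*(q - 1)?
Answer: 192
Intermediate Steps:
n(q, I) = -3 + 3*q (n(q, I) = 3*(-1 + q) = -3 + 3*q)
32*(24 + d(n(-5, -4))) = 32*(24 + (-3 + 3*(-5))) = 32*(24 + (-3 - 15)) = 32*(24 - 18) = 32*6 = 192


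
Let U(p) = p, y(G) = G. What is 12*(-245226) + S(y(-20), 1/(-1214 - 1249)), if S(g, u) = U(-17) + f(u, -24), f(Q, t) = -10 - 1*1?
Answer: -2942740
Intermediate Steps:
f(Q, t) = -11 (f(Q, t) = -10 - 1 = -11)
S(g, u) = -28 (S(g, u) = -17 - 11 = -28)
12*(-245226) + S(y(-20), 1/(-1214 - 1249)) = 12*(-245226) - 28 = -2942712 - 28 = -2942740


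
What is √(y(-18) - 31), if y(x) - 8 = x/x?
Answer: I*√22 ≈ 4.6904*I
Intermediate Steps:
y(x) = 9 (y(x) = 8 + x/x = 8 + 1 = 9)
√(y(-18) - 31) = √(9 - 31) = √(-22) = I*√22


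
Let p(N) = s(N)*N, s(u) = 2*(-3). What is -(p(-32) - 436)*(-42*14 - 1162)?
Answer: -427000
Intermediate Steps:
s(u) = -6
p(N) = -6*N
-(p(-32) - 436)*(-42*14 - 1162) = -(-6*(-32) - 436)*(-42*14 - 1162) = -(192 - 436)*(-588 - 1162) = -(-244)*(-1750) = -1*427000 = -427000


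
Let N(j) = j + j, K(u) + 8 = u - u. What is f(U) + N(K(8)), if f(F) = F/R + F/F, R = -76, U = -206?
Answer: -467/38 ≈ -12.289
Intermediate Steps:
K(u) = -8 (K(u) = -8 + (u - u) = -8 + 0 = -8)
N(j) = 2*j
f(F) = 1 - F/76 (f(F) = F/(-76) + F/F = F*(-1/76) + 1 = -F/76 + 1 = 1 - F/76)
f(U) + N(K(8)) = (1 - 1/76*(-206)) + 2*(-8) = (1 + 103/38) - 16 = 141/38 - 16 = -467/38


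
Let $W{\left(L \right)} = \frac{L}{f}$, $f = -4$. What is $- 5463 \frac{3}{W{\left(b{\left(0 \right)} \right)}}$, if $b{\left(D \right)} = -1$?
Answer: $-65556$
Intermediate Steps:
$W{\left(L \right)} = - \frac{L}{4}$ ($W{\left(L \right)} = \frac{L}{-4} = L \left(- \frac{1}{4}\right) = - \frac{L}{4}$)
$- 5463 \frac{3}{W{\left(b{\left(0 \right)} \right)}} = - 5463 \frac{3}{\left(- \frac{1}{4}\right) \left(-1\right)} = - 5463 \cdot 3 \frac{1}{\frac{1}{4}} = - 5463 \cdot 3 \cdot 4 = \left(-5463\right) 12 = -65556$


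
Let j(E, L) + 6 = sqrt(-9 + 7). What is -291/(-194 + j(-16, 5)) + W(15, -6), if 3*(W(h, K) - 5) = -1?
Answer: 122438/20001 + 97*I*sqrt(2)/13334 ≈ 6.1216 + 0.010288*I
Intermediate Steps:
W(h, K) = 14/3 (W(h, K) = 5 + (1/3)*(-1) = 5 - 1/3 = 14/3)
j(E, L) = -6 + I*sqrt(2) (j(E, L) = -6 + sqrt(-9 + 7) = -6 + sqrt(-2) = -6 + I*sqrt(2))
-291/(-194 + j(-16, 5)) + W(15, -6) = -291/(-194 + (-6 + I*sqrt(2))) + 14/3 = -291/(-200 + I*sqrt(2)) + 14/3 = 14/3 - 291/(-200 + I*sqrt(2))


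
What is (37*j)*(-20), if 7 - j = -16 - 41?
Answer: -47360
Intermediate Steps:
j = 64 (j = 7 - (-16 - 41) = 7 - 1*(-57) = 7 + 57 = 64)
(37*j)*(-20) = (37*64)*(-20) = 2368*(-20) = -47360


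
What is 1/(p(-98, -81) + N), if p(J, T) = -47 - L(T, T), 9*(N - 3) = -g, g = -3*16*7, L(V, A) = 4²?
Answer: -3/68 ≈ -0.044118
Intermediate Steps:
L(V, A) = 16
g = -336 (g = -48*7 = -336)
N = 121/3 (N = 3 + (-1*(-336))/9 = 3 + (⅑)*336 = 3 + 112/3 = 121/3 ≈ 40.333)
p(J, T) = -63 (p(J, T) = -47 - 1*16 = -47 - 16 = -63)
1/(p(-98, -81) + N) = 1/(-63 + 121/3) = 1/(-68/3) = -3/68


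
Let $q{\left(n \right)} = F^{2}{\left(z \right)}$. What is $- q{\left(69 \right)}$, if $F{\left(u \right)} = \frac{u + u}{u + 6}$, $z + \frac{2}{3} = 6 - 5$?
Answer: $- \frac{4}{361} \approx -0.01108$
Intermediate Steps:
$z = \frac{1}{3}$ ($z = - \frac{2}{3} + \left(6 - 5\right) = - \frac{2}{3} + 1 = \frac{1}{3} \approx 0.33333$)
$F{\left(u \right)} = \frac{2 u}{6 + u}$
$q{\left(n \right)} = \frac{4}{361}$ ($q{\left(n \right)} = \left(2 \cdot \frac{1}{3} \frac{1}{6 + \frac{1}{3}}\right)^{2} = \left(2 \cdot \frac{1}{3} \frac{1}{\frac{19}{3}}\right)^{2} = \left(2 \cdot \frac{1}{3} \cdot \frac{3}{19}\right)^{2} = \left(\frac{2}{19}\right)^{2} = \frac{4}{361}$)
$- q{\left(69 \right)} = \left(-1\right) \frac{4}{361} = - \frac{4}{361}$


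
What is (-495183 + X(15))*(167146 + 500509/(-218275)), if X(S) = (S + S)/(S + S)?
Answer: -18065869816555662/218275 ≈ -8.2767e+10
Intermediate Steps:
X(S) = 1 (X(S) = (2*S)/((2*S)) = (2*S)*(1/(2*S)) = 1)
(-495183 + X(15))*(167146 + 500509/(-218275)) = (-495183 + 1)*(167146 + 500509/(-218275)) = -495182*(167146 + 500509*(-1/218275)) = -495182*(167146 - 500509/218275) = -495182*36483292641/218275 = -18065869816555662/218275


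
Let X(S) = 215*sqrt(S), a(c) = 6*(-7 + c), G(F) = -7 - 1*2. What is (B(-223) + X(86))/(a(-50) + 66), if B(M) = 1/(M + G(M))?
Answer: 1/64032 - 215*sqrt(86)/276 ≈ -7.2240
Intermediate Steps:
G(F) = -9 (G(F) = -7 - 2 = -9)
a(c) = -42 + 6*c
B(M) = 1/(-9 + M) (B(M) = 1/(M - 9) = 1/(-9 + M))
(B(-223) + X(86))/(a(-50) + 66) = (1/(-9 - 223) + 215*sqrt(86))/((-42 + 6*(-50)) + 66) = (1/(-232) + 215*sqrt(86))/((-42 - 300) + 66) = (-1/232 + 215*sqrt(86))/(-342 + 66) = (-1/232 + 215*sqrt(86))/(-276) = (-1/232 + 215*sqrt(86))*(-1/276) = 1/64032 - 215*sqrt(86)/276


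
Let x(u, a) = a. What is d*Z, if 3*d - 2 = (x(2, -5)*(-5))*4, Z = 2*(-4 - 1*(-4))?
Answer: 0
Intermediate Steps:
Z = 0 (Z = 2*(-4 + 4) = 2*0 = 0)
d = 34 (d = 2/3 + (-5*(-5)*4)/3 = 2/3 + (25*4)/3 = 2/3 + (1/3)*100 = 2/3 + 100/3 = 34)
d*Z = 34*0 = 0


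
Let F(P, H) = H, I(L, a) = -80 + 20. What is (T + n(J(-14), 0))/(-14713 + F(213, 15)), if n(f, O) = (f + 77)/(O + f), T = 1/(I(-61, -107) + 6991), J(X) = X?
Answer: 62377/203743676 ≈ 0.00030615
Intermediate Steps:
I(L, a) = -60
T = 1/6931 (T = 1/(-60 + 6991) = 1/6931 ≈ 0.00014428)
n(f, O) = (77 + f)/(O + f)
(T + n(J(-14), 0))/(-14713 + F(213, 15)) = (1/6931 + (77 - 14)/(0 - 14))/(-14713 + 15) = (1/6931 + 63/(-14))/(-14698) = (1/6931 - 1/14*63)*(-1/14698) = (1/6931 - 9/2)*(-1/14698) = -62377/13862*(-1/14698) = 62377/203743676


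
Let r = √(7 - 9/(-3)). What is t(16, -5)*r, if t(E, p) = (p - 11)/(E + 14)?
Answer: -8*√10/15 ≈ -1.6865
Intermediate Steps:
t(E, p) = (-11 + p)/(14 + E)
r = √10 (r = √(7 - 9*(-⅓)) = √(7 + 3) = √10 ≈ 3.1623)
t(16, -5)*r = ((-11 - 5)/(14 + 16))*√10 = (-16/30)*√10 = ((1/30)*(-16))*√10 = -8*√10/15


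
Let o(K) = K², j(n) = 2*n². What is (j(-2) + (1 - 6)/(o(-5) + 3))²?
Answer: 47961/784 ≈ 61.175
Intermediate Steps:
(j(-2) + (1 - 6)/(o(-5) + 3))² = (2*(-2)² + (1 - 6)/((-5)² + 3))² = (2*4 - 5/(25 + 3))² = (8 - 5/28)² = (219/28)² = 47961/784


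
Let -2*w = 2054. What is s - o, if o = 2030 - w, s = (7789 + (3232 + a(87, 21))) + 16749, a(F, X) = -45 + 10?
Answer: 24678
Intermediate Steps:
a(F, X) = -35
w = -1027 (w = -1/2*2054 = -1027)
s = 27735 (s = (7789 + (3232 - 35)) + 16749 = (7789 + 3197) + 16749 = 10986 + 16749 = 27735)
o = 3057 (o = 2030 - 1*(-1027) = 2030 + 1027 = 3057)
s - o = 27735 - 1*3057 = 27735 - 3057 = 24678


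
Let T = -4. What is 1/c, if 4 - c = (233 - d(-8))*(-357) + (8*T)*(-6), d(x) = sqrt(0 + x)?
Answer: 82993/6888857641 + 714*I*sqrt(2)/6888857641 ≈ 1.2047e-5 + 1.4658e-7*I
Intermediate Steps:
d(x) = sqrt(x)
c = 82993 - 714*I*sqrt(2) (c = 4 - ((233 - sqrt(-8))*(-357) + (8*(-4))*(-6)) = 4 - ((233 - 2*I*sqrt(2))*(-357) - 32*(-6)) = 4 - ((233 - 2*I*sqrt(2))*(-357) + 192) = 4 - ((-83181 + 714*I*sqrt(2)) + 192) = 4 - (-82989 + 714*I*sqrt(2)) = 4 + (82989 - 714*I*sqrt(2)) = 82993 - 714*I*sqrt(2) ≈ 82993.0 - 1009.7*I)
1/c = 1/(82993 - 714*I*sqrt(2))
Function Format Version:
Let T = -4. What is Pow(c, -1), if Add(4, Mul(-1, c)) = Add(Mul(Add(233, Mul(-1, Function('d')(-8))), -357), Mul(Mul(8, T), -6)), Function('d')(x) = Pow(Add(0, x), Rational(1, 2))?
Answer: Add(Rational(82993, 6888857641), Mul(Rational(714, 6888857641), I, Pow(2, Rational(1, 2)))) ≈ Add(1.2047e-5, Mul(1.4658e-7, I))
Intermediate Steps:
Function('d')(x) = Pow(x, Rational(1, 2))
c = Add(82993, Mul(-714, I, Pow(2, Rational(1, 2)))) (c = Add(4, Mul(-1, Add(Mul(Add(233, Mul(-1, Pow(-8, Rational(1, 2)))), -357), Mul(Mul(8, -4), -6)))) = Add(4, Mul(-1, Add(Mul(Add(233, Mul(-1, Mul(2, I, Pow(2, Rational(1, 2))))), -357), Mul(-32, -6)))) = Add(4, Mul(-1, Add(Mul(Add(233, Mul(-2, I, Pow(2, Rational(1, 2)))), -357), 192))) = Add(4, Mul(-1, Add(Add(-83181, Mul(714, I, Pow(2, Rational(1, 2)))), 192))) = Add(4, Mul(-1, Add(-82989, Mul(714, I, Pow(2, Rational(1, 2)))))) = Add(4, Add(82989, Mul(-714, I, Pow(2, Rational(1, 2))))) = Add(82993, Mul(-714, I, Pow(2, Rational(1, 2)))) ≈ Add(82993., Mul(-1009.7, I)))
Pow(c, -1) = Pow(Add(82993, Mul(-714, I, Pow(2, Rational(1, 2)))), -1)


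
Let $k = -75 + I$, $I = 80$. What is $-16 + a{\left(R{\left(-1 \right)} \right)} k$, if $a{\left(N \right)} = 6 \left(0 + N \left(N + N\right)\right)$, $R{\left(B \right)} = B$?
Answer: $44$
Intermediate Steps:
$k = 5$ ($k = -75 + 80 = 5$)
$a{\left(N \right)} = 12 N^{2}$ ($a{\left(N \right)} = 6 \left(0 + N 2 N\right) = 6 \left(0 + 2 N^{2}\right) = 6 \cdot 2 N^{2} = 12 N^{2}$)
$-16 + a{\left(R{\left(-1 \right)} \right)} k = -16 + 12 \left(-1\right)^{2} \cdot 5 = -16 + 12 \cdot 1 \cdot 5 = -16 + 12 \cdot 5 = -16 + 60 = 44$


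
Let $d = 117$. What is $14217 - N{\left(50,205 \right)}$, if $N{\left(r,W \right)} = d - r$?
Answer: $14150$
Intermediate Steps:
$N{\left(r,W \right)} = 117 - r$
$14217 - N{\left(50,205 \right)} = 14217 - \left(117 - 50\right) = 14217 - 67 = 14150$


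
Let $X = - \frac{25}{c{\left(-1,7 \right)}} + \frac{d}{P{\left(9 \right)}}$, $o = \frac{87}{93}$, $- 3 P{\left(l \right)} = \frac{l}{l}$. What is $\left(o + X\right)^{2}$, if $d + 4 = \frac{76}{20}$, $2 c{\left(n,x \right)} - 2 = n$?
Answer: $\frac{56430144}{24025} \approx 2348.8$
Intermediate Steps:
$P{\left(l \right)} = - \frac{1}{3}$ ($P{\left(l \right)} = - \frac{l \frac{1}{l}}{3} = \left(- \frac{1}{3}\right) 1 = - \frac{1}{3}$)
$o = \frac{29}{31}$ ($o = 87 \cdot \frac{1}{93} = \frac{29}{31} \approx 0.93548$)
$c{\left(n,x \right)} = 1 + \frac{n}{2}$
$d = - \frac{1}{5}$ ($d = -4 + \frac{76}{20} = -4 + 76 \cdot \frac{1}{20} = -4 + \frac{19}{5} = - \frac{1}{5} \approx -0.2$)
$X = - \frac{247}{5}$ ($X = - \frac{25}{1 + \frac{1}{2} \left(-1\right)} - \frac{1}{5 \left(- \frac{1}{3}\right)} = - \frac{25}{1 - \frac{1}{2}} - - \frac{3}{5} = - 25 \frac{1}{\frac{1}{2}} + \frac{3}{5} = \left(-25\right) 2 + \frac{3}{5} = -50 + \frac{3}{5} = - \frac{247}{5} \approx -49.4$)
$\left(o + X\right)^{2} = \left(\frac{29}{31} - \frac{247}{5}\right)^{2} = \left(- \frac{7512}{155}\right)^{2} = \frac{56430144}{24025}$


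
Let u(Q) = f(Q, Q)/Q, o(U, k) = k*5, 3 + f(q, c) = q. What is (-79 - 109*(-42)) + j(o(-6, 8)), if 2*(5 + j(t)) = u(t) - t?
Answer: 357957/80 ≈ 4474.5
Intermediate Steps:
f(q, c) = -3 + q
o(U, k) = 5*k
u(Q) = (-3 + Q)/Q
j(t) = -5 - t/2 + (-3 + t)/(2*t) (j(t) = -5 + ((-3 + t)/t - t)/2 = -5 + (-t + (-3 + t)/t)/2 = -5 + (-t/2 + (-3 + t)/(2*t)) = -5 - t/2 + (-3 + t)/(2*t))
(-79 - 109*(-42)) + j(o(-6, 8)) = (-79 - 109*(-42)) + (-3 + 5*8 - 5*8*(10 + 5*8))/(2*((5*8))) = (-79 + 4578) + (½)*(-3 + 40 - 1*40*(10 + 40))/40 = 4499 + (½)*(1/40)*(-3 + 40 - 1*40*50) = 4499 + (½)*(1/40)*(-3 + 40 - 2000) = 4499 + (½)*(1/40)*(-1963) = 4499 - 1963/80 = 357957/80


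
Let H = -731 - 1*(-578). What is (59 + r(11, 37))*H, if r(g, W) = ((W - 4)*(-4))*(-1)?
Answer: -29223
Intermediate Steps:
H = -153 (H = -731 + 578 = -153)
r(g, W) = -16 + 4*W (r(g, W) = ((-4 + W)*(-4))*(-1) = (16 - 4*W)*(-1) = -16 + 4*W)
(59 + r(11, 37))*H = (59 + (-16 + 4*37))*(-153) = (59 + (-16 + 148))*(-153) = (59 + 132)*(-153) = 191*(-153) = -29223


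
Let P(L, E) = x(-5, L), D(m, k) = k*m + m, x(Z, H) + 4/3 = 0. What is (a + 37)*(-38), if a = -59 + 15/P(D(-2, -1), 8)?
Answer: 2527/2 ≈ 1263.5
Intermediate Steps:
x(Z, H) = -4/3 (x(Z, H) = -4/3 + 0 = -4/3)
D(m, k) = m + k*m
P(L, E) = -4/3
a = -281/4 (a = -59 + 15/(-4/3) = -59 + 15*(-¾) = -59 - 45/4 = -281/4 ≈ -70.250)
(a + 37)*(-38) = (-281/4 + 37)*(-38) = -133/4*(-38) = 2527/2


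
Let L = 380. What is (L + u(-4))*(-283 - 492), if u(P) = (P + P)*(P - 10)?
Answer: -381300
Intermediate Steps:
u(P) = 2*P*(-10 + P) (u(P) = (2*P)*(-10 + P) = 2*P*(-10 + P))
(L + u(-4))*(-283 - 492) = (380 + 2*(-4)*(-10 - 4))*(-283 - 492) = (380 + 2*(-4)*(-14))*(-775) = (380 + 112)*(-775) = 492*(-775) = -381300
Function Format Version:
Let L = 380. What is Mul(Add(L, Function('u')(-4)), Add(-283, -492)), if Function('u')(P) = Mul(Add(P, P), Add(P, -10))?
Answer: -381300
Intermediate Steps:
Function('u')(P) = Mul(2, P, Add(-10, P)) (Function('u')(P) = Mul(Mul(2, P), Add(-10, P)) = Mul(2, P, Add(-10, P)))
Mul(Add(L, Function('u')(-4)), Add(-283, -492)) = Mul(Add(380, Mul(2, -4, Add(-10, -4))), Add(-283, -492)) = Mul(Add(380, Mul(2, -4, -14)), -775) = Mul(Add(380, 112), -775) = Mul(492, -775) = -381300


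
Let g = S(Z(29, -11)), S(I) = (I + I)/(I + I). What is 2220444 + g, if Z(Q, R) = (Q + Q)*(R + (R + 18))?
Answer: 2220445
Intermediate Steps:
Z(Q, R) = 2*Q*(18 + 2*R) (Z(Q, R) = (2*Q)*(R + (18 + R)) = (2*Q)*(18 + 2*R) = 2*Q*(18 + 2*R))
S(I) = 1 (S(I) = (2*I)/((2*I)) = (2*I)*(1/(2*I)) = 1)
g = 1
2220444 + g = 2220444 + 1 = 2220445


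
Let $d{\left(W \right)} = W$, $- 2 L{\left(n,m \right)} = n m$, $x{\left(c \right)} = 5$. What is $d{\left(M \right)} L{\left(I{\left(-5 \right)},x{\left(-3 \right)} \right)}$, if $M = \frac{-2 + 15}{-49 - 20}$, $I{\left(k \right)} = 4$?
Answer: $\frac{130}{69} \approx 1.8841$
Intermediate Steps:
$M = - \frac{13}{69}$ ($M = \frac{13}{-69} = 13 \left(- \frac{1}{69}\right) = - \frac{13}{69} \approx -0.18841$)
$L{\left(n,m \right)} = - \frac{m n}{2}$ ($L{\left(n,m \right)} = - \frac{n m}{2} = - \frac{m n}{2}$)
$d{\left(M \right)} L{\left(I{\left(-5 \right)},x{\left(-3 \right)} \right)} = - \frac{13 \left(\left(- \frac{1}{2}\right) 5 \cdot 4\right)}{69} = \left(- \frac{13}{69}\right) \left(-10\right) = \frac{130}{69}$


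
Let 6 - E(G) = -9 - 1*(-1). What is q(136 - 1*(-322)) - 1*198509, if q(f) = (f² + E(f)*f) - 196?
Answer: 17471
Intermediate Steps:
E(G) = 14 (E(G) = 6 - (-9 - 1*(-1)) = 6 - (-9 + 1) = 6 - 1*(-8) = 6 + 8 = 14)
q(f) = -196 + f² + 14*f (q(f) = (f² + 14*f) - 196 = -196 + f² + 14*f)
q(136 - 1*(-322)) - 1*198509 = (-196 + (136 - 1*(-322))² + 14*(136 - 1*(-322))) - 1*198509 = (-196 + (136 + 322)² + 14*(136 + 322)) - 198509 = (-196 + 458² + 14*458) - 198509 = (-196 + 209764 + 6412) - 198509 = 215980 - 198509 = 17471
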